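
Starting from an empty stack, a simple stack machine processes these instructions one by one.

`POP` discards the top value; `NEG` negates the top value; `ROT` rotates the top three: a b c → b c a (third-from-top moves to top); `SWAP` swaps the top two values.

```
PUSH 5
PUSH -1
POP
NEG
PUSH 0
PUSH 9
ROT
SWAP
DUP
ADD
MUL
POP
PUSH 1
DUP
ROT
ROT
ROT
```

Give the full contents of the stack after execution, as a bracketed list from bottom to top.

PUSH 5  : [5]
PUSH -1 : [5, -1]
POP     : [5]
NEG     : [-5]
PUSH 0  : [-5, 0]
PUSH 9  : [-5, 0, 9]
ROT     : [0, 9, -5]
SWAP    : [0, -5, 9]
DUP     : [0, -5, 9, 9]
ADD     : [0, -5, 18]
MUL     : [0, -90]
POP     : [0]
PUSH 1  : [0, 1]
DUP     : [0, 1, 1]
ROT     : [1, 1, 0]
ROT     : [1, 0, 1]
ROT     : [0, 1, 1]

[0, 1, 1]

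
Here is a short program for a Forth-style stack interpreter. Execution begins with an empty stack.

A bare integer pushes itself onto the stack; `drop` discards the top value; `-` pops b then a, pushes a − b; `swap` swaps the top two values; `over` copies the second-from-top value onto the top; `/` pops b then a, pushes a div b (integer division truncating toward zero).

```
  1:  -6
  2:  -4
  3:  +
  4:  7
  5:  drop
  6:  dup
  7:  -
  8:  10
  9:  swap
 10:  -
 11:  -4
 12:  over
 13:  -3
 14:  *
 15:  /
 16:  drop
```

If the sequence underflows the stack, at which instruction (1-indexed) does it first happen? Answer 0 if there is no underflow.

-6   -> [-6]
-4   -> [-6, -4]
+    -> [-10]
7    -> [-10, 7]
drop -> [-10]
dup  -> [-10, -10]
-    -> [0]
10   -> [0, 10]
swap -> [10, 0]
-    -> [10]
-4   -> [10, -4]
over -> [10, -4, 10]
-3   -> [10, -4, 10, -3]
*    -> [10, -4, -30]
/    -> [10, 0]
drop -> [10]

0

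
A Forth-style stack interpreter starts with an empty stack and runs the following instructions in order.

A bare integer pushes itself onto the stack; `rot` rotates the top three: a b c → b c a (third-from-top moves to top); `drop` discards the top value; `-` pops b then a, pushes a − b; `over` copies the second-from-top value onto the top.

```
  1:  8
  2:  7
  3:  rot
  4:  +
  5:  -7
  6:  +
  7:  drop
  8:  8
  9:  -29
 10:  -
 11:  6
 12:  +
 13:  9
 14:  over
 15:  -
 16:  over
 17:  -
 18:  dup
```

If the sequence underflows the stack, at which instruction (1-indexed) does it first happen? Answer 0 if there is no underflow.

8 → [8]
7 → [8, 7]
rot  — needs 3 operands, stack has 2 → underflow

3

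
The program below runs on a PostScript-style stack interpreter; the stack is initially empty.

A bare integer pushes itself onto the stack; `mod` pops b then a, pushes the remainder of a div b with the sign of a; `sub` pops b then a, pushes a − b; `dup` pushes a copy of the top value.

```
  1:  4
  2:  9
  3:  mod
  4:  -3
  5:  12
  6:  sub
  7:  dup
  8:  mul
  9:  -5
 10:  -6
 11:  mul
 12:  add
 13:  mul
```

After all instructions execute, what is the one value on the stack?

1020

4   : 4
9   : 4 9
mod : 4
-3  : 4 -3
12  : 4 -3 12
sub : 4 -15
dup : 4 -15 -15
mul : 4 225
-5  : 4 225 -5
-6  : 4 225 -5 -6
mul : 4 225 30
add : 4 255
mul : 1020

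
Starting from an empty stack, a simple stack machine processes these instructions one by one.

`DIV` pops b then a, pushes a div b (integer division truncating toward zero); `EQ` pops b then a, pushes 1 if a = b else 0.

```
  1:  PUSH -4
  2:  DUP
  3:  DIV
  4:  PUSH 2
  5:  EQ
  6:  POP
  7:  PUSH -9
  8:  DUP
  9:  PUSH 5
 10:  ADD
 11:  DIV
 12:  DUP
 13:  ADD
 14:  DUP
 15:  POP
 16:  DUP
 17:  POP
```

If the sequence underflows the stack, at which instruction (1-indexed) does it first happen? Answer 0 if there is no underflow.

PUSH -4  [-4]
DUP      [-4, -4]
DIV      [1]
PUSH 2   [1, 2]
EQ       [0]
POP      []
PUSH -9  [-9]
DUP      [-9, -9]
PUSH 5   [-9, -9, 5]
ADD      [-9, -4]
DIV      [2]
DUP      [2, 2]
ADD      [4]
DUP      [4, 4]
POP      [4]
DUP      [4, 4]
POP      [4]

0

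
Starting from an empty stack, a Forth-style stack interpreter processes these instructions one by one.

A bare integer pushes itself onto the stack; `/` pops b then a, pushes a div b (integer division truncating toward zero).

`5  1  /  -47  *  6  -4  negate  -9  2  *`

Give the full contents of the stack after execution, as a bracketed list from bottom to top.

5      : 5
1      : 5 1
/      : 5
-47    : 5 -47
*      : -235
6      : -235 6
-4     : -235 6 -4
negate : -235 6 4
-9     : -235 6 4 -9
2      : -235 6 4 -9 2
*      : -235 6 4 -18

[-235, 6, 4, -18]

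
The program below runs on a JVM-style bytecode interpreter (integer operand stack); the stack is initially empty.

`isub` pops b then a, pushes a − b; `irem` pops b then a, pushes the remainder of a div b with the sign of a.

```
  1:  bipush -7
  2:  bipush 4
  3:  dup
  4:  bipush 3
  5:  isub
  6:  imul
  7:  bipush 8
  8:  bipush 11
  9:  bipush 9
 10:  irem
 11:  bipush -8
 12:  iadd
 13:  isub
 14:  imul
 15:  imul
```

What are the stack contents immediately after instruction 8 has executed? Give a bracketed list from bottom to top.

[-7, 4, 8, 11]

bipush -7  [-7]
bipush 4   [-7, 4]
dup        [-7, 4, 4]
bipush 3   [-7, 4, 4, 3]
isub       [-7, 4, 1]
imul       [-7, 4]
bipush 8   [-7, 4, 8]
bipush 11  [-7, 4, 8, 11]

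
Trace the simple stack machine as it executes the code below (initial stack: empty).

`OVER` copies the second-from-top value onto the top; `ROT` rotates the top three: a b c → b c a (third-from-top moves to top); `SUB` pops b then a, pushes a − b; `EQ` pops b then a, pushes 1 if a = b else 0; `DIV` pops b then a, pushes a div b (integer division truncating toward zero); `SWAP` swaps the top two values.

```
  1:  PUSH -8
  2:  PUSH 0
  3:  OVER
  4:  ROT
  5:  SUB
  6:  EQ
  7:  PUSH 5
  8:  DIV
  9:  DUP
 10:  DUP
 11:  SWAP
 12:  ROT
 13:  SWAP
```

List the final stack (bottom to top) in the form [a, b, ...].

[0, 0, 0]

PUSH -8 : -8
PUSH 0  : -8 0
OVER    : -8 0 -8
ROT     : 0 -8 -8
SUB     : 0 0
EQ      : 1
PUSH 5  : 1 5
DIV     : 0
DUP     : 0 0
DUP     : 0 0 0
SWAP    : 0 0 0
ROT     : 0 0 0
SWAP    : 0 0 0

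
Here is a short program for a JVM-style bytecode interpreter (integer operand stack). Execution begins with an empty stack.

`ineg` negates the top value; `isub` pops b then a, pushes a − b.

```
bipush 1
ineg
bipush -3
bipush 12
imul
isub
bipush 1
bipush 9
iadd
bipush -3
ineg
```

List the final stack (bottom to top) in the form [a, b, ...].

bipush 1  → 1
ineg      → -1
bipush -3 → -1 -3
bipush 12 → -1 -3 12
imul      → -1 -36
isub      → 35
bipush 1  → 35 1
bipush 9  → 35 1 9
iadd      → 35 10
bipush -3 → 35 10 -3
ineg      → 35 10 3

[35, 10, 3]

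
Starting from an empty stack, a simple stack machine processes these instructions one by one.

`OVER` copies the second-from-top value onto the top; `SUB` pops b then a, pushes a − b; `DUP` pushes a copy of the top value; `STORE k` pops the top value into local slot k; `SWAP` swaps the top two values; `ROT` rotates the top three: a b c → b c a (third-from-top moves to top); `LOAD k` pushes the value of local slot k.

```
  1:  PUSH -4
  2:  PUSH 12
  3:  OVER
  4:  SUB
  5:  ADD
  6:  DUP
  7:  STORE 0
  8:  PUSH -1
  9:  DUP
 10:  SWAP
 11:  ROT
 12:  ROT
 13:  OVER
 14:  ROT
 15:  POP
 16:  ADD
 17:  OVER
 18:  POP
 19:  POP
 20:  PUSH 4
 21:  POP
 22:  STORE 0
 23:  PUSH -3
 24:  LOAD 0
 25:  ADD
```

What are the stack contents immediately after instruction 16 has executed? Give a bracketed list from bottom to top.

PUSH -4 : -4
PUSH 12 : -4 12
OVER    : -4 12 -4
SUB     : -4 16
ADD     : 12
DUP     : 12 12
STORE 0 : 12
PUSH -1 : 12 -1
DUP     : 12 -1 -1
SWAP    : 12 -1 -1
ROT     : -1 -1 12
ROT     : -1 12 -1
OVER    : -1 12 -1 12
ROT     : -1 -1 12 12
POP     : -1 -1 12
ADD     : -1 11

[-1, 11]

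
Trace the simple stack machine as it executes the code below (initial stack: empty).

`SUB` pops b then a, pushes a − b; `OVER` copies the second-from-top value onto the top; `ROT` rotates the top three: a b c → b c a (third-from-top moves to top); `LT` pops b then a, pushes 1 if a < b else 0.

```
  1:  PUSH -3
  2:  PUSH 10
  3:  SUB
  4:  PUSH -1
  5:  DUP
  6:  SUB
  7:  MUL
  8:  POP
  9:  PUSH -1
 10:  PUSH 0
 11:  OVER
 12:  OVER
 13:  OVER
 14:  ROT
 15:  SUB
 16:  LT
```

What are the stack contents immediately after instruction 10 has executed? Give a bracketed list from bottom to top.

[-1, 0]

PUSH -3  -3
PUSH 10  -3 10
SUB      -13
PUSH -1  -13 -1
DUP      -13 -1 -1
SUB      -13 0
MUL      0
POP      (empty)
PUSH -1  -1
PUSH 0   -1 0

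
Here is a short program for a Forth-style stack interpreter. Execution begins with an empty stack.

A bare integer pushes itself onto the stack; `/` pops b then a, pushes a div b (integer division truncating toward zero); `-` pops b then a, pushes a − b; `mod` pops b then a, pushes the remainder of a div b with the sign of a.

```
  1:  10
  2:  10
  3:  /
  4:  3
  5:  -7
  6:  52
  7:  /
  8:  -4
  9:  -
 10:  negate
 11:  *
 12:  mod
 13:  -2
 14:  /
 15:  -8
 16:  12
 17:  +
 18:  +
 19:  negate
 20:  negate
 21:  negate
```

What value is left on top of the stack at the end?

10     -> [10]
10     -> [10, 10]
/      -> [1]
3      -> [1, 3]
-7     -> [1, 3, -7]
52     -> [1, 3, -7, 52]
/      -> [1, 3, 0]
-4     -> [1, 3, 0, -4]
-      -> [1, 3, 4]
negate -> [1, 3, -4]
*      -> [1, -12]
mod    -> [1]
-2     -> [1, -2]
/      -> [0]
-8     -> [0, -8]
12     -> [0, -8, 12]
+      -> [0, 4]
+      -> [4]
negate -> [-4]
negate -> [4]
negate -> [-4]

-4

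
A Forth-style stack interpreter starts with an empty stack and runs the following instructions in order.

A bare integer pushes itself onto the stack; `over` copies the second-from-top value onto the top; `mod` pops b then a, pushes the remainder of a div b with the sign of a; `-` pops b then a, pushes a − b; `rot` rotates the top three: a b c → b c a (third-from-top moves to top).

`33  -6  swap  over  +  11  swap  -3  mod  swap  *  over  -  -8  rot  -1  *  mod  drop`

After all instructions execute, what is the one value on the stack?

33   -> 33
-6   -> 33 -6
swap -> -6 33
over -> -6 33 -6
+    -> -6 27
11   -> -6 27 11
swap -> -6 11 27
-3   -> -6 11 27 -3
mod  -> -6 11 0
swap -> -6 0 11
*    -> -6 0
over -> -6 0 -6
-    -> -6 6
-8   -> -6 6 -8
rot  -> 6 -8 -6
-1   -> 6 -8 -6 -1
*    -> 6 -8 6
mod  -> 6 -2
drop -> 6

6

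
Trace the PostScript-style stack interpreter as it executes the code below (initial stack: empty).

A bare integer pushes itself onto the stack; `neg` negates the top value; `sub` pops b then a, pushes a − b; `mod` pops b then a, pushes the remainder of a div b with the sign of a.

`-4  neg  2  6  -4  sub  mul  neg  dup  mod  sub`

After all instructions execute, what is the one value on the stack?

-4  -> [-4]
neg -> [4]
2   -> [4, 2]
6   -> [4, 2, 6]
-4  -> [4, 2, 6, -4]
sub -> [4, 2, 10]
mul -> [4, 20]
neg -> [4, -20]
dup -> [4, -20, -20]
mod -> [4, 0]
sub -> [4]

4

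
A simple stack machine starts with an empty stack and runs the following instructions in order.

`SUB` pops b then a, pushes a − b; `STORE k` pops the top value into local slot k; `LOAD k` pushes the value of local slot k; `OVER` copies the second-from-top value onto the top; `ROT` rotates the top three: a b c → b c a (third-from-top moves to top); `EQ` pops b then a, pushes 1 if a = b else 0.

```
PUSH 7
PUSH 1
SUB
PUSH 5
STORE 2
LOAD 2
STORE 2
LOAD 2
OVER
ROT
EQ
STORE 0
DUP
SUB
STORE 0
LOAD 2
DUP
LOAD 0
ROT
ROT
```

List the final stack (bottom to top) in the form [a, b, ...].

PUSH 7  → 7
PUSH 1  → 7 1
SUB     → 6
PUSH 5  → 6 5
STORE 2 → 6
LOAD 2  → 6 5
STORE 2 → 6
LOAD 2  → 6 5
OVER    → 6 5 6
ROT     → 5 6 6
EQ      → 5 1
STORE 0 → 5
DUP     → 5 5
SUB     → 0
STORE 0 → (empty)
LOAD 2  → 5
DUP     → 5 5
LOAD 0  → 5 5 0
ROT     → 5 0 5
ROT     → 0 5 5

[0, 5, 5]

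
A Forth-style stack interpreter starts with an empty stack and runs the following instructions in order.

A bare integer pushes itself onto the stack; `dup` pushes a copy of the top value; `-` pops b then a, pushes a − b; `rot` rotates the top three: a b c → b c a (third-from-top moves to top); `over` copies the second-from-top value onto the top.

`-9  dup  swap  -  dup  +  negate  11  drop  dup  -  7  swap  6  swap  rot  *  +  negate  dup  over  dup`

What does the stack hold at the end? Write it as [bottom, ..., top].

-9     → -9
dup    → -9 -9
swap   → -9 -9
-      → 0
dup    → 0 0
+      → 0
negate → 0
11     → 0 11
drop   → 0
dup    → 0 0
-      → 0
7      → 0 7
swap   → 7 0
6      → 7 0 6
swap   → 7 6 0
rot    → 6 0 7
*      → 6 0
+      → 6
negate → -6
dup    → -6 -6
over   → -6 -6 -6
dup    → -6 -6 -6 -6

[-6, -6, -6, -6]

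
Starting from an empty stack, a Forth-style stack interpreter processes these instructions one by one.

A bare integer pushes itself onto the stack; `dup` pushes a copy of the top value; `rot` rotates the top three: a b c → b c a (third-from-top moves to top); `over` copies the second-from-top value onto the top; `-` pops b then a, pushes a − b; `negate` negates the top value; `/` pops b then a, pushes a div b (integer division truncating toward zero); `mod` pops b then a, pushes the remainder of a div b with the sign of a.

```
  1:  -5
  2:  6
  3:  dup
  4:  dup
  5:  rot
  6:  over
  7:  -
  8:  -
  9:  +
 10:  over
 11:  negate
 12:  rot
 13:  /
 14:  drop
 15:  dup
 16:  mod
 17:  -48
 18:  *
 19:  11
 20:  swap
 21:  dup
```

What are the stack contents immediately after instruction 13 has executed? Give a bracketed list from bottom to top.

-5      [-5]
6       [-5, 6]
dup     [-5, 6, 6]
dup     [-5, 6, 6, 6]
rot     [-5, 6, 6, 6]
over    [-5, 6, 6, 6, 6]
-       [-5, 6, 6, 0]
-       [-5, 6, 6]
+       [-5, 12]
over    [-5, 12, -5]
negate  [-5, 12, 5]
rot     [12, 5, -5]
/       [12, -1]

[12, -1]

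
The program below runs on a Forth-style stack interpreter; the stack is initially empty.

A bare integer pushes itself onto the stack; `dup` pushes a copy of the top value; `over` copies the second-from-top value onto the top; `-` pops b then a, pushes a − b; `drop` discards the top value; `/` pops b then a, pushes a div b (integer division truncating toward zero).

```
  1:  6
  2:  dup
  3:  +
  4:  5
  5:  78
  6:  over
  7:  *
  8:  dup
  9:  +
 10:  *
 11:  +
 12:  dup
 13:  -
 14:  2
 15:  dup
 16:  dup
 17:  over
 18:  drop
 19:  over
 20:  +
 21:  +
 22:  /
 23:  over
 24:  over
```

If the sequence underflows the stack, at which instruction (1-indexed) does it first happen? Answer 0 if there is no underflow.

0

6    -> [6]
dup  -> [6, 6]
+    -> [12]
5    -> [12, 5]
78   -> [12, 5, 78]
over -> [12, 5, 78, 5]
*    -> [12, 5, 390]
dup  -> [12, 5, 390, 390]
+    -> [12, 5, 780]
*    -> [12, 3900]
+    -> [3912]
dup  -> [3912, 3912]
-    -> [0]
2    -> [0, 2]
dup  -> [0, 2, 2]
dup  -> [0, 2, 2, 2]
over -> [0, 2, 2, 2, 2]
drop -> [0, 2, 2, 2]
over -> [0, 2, 2, 2, 2]
+    -> [0, 2, 2, 4]
+    -> [0, 2, 6]
/    -> [0, 0]
over -> [0, 0, 0]
over -> [0, 0, 0, 0]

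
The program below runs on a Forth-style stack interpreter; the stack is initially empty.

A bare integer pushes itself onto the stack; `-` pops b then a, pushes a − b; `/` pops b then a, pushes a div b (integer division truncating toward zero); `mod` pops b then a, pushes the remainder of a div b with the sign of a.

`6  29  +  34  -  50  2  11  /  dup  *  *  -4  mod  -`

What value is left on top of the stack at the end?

1

6    6
29   6 29
+    35
34   35 34
-    1
50   1 50
2    1 50 2
11   1 50 2 11
/    1 50 0
dup  1 50 0 0
*    1 50 0
*    1 0
-4   1 0 -4
mod  1 0
-    1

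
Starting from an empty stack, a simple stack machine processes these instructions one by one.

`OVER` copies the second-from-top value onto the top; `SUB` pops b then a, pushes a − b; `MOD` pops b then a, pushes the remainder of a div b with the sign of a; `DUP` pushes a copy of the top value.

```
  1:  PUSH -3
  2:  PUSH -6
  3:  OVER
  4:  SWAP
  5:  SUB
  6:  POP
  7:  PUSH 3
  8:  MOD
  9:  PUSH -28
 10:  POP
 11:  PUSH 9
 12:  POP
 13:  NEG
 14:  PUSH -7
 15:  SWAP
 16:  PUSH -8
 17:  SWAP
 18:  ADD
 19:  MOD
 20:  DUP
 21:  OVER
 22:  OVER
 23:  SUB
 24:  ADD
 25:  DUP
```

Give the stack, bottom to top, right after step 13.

PUSH -3   -3
PUSH -6   -3 -6
OVER      -3 -6 -3
SWAP      -3 -3 -6
SUB       -3 3
POP       -3
PUSH 3    -3 3
MOD       0
PUSH -28  0 -28
POP       0
PUSH 9    0 9
POP       0
NEG       0

[0]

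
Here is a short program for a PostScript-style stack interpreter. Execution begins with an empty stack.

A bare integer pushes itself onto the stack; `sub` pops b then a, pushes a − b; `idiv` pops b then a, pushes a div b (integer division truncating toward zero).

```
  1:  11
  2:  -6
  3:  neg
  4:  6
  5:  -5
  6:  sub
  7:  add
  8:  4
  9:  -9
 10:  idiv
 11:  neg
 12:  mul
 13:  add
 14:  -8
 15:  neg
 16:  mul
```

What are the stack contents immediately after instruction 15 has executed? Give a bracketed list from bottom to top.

[11, 8]

11    [11]
-6    [11, -6]
neg   [11, 6]
6     [11, 6, 6]
-5    [11, 6, 6, -5]
sub   [11, 6, 11]
add   [11, 17]
4     [11, 17, 4]
-9    [11, 17, 4, -9]
idiv  [11, 17, 0]
neg   [11, 17, 0]
mul   [11, 0]
add   [11]
-8    [11, -8]
neg   [11, 8]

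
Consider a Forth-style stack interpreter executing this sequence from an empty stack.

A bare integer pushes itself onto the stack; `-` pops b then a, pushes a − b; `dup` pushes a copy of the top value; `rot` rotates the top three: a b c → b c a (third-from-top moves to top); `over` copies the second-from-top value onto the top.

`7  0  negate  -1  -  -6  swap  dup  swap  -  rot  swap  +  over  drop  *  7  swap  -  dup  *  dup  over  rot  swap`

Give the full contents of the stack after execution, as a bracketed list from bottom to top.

[2401, 2401, 2401]

7      -> 7
0      -> 7 0
negate -> 7 0
-1     -> 7 0 -1
-      -> 7 1
-6     -> 7 1 -6
swap   -> 7 -6 1
dup    -> 7 -6 1 1
swap   -> 7 -6 1 1
-      -> 7 -6 0
rot    -> -6 0 7
swap   -> -6 7 0
+      -> -6 7
over   -> -6 7 -6
drop   -> -6 7
*      -> -42
7      -> -42 7
swap   -> 7 -42
-      -> 49
dup    -> 49 49
*      -> 2401
dup    -> 2401 2401
over   -> 2401 2401 2401
rot    -> 2401 2401 2401
swap   -> 2401 2401 2401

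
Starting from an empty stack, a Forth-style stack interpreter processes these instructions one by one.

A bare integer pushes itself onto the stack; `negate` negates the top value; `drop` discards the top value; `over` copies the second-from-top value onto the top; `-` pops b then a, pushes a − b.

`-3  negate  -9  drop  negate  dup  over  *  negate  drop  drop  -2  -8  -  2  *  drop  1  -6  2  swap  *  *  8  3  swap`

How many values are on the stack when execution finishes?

3

-3      [-3]
negate  [3]
-9      [3, -9]
drop    [3]
negate  [-3]
dup     [-3, -3]
over    [-3, -3, -3]
*       [-3, 9]
negate  [-3, -9]
drop    [-3]
drop    []
-2      [-2]
-8      [-2, -8]
-       [6]
2       [6, 2]
*       [12]
drop    []
1       [1]
-6      [1, -6]
2       [1, -6, 2]
swap    [1, 2, -6]
*       [1, -12]
*       [-12]
8       [-12, 8]
3       [-12, 8, 3]
swap    [-12, 3, 8]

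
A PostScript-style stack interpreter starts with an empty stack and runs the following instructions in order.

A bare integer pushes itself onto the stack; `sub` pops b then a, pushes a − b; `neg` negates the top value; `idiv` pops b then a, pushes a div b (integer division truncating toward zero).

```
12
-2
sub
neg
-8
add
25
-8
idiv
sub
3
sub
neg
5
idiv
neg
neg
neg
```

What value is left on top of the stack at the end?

-4

12    12
-2    12 -2
sub   14
neg   -14
-8    -14 -8
add   -22
25    -22 25
-8    -22 25 -8
idiv  -22 -3
sub   -19
3     -19 3
sub   -22
neg   22
5     22 5
idiv  4
neg   -4
neg   4
neg   -4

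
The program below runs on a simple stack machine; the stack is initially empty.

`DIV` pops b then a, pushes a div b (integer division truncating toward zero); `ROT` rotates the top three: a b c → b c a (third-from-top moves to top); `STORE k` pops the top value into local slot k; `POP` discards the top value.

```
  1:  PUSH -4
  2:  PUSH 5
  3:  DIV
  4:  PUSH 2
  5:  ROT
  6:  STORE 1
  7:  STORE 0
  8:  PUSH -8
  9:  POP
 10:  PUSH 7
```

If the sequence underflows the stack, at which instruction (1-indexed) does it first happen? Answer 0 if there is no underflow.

PUSH -4 -> -4
PUSH 5  -> -4 5
DIV     -> 0
PUSH 2  -> 0 2
ROT  — needs 3 operands, stack has 2 → underflow

5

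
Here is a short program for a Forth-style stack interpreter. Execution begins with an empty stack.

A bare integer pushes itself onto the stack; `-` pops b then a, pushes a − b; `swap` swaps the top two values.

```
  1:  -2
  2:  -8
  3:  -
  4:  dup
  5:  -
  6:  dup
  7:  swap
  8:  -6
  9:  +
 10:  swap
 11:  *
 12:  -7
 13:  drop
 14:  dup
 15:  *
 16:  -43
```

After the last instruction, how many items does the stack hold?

2

-2   -> [-2]
-8   -> [-2, -8]
-    -> [6]
dup  -> [6, 6]
-    -> [0]
dup  -> [0, 0]
swap -> [0, 0]
-6   -> [0, 0, -6]
+    -> [0, -6]
swap -> [-6, 0]
*    -> [0]
-7   -> [0, -7]
drop -> [0]
dup  -> [0, 0]
*    -> [0]
-43  -> [0, -43]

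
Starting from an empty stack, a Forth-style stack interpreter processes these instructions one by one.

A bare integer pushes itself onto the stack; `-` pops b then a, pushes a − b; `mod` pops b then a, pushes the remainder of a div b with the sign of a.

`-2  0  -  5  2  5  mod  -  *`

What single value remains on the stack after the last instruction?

-2  : [-2]
0   : [-2, 0]
-   : [-2]
5   : [-2, 5]
2   : [-2, 5, 2]
5   : [-2, 5, 2, 5]
mod : [-2, 5, 2]
-   : [-2, 3]
*   : [-6]

-6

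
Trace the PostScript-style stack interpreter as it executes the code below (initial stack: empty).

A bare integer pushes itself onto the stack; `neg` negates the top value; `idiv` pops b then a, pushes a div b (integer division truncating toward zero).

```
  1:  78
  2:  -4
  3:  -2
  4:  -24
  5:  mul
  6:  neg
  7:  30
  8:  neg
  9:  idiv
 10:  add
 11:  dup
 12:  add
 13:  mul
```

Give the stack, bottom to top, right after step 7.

78  : 78
-4  : 78 -4
-2  : 78 -4 -2
-24 : 78 -4 -2 -24
mul : 78 -4 48
neg : 78 -4 -48
30  : 78 -4 -48 30

[78, -4, -48, 30]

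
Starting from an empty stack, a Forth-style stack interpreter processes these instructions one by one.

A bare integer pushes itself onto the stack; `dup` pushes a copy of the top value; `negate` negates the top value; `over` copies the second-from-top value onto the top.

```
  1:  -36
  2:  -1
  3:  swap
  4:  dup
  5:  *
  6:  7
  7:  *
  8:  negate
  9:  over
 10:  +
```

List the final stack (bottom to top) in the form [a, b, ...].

-36     [-36]
-1      [-36, -1]
swap    [-1, -36]
dup     [-1, -36, -36]
*       [-1, 1296]
7       [-1, 1296, 7]
*       [-1, 9072]
negate  [-1, -9072]
over    [-1, -9072, -1]
+       [-1, -9073]

[-1, -9073]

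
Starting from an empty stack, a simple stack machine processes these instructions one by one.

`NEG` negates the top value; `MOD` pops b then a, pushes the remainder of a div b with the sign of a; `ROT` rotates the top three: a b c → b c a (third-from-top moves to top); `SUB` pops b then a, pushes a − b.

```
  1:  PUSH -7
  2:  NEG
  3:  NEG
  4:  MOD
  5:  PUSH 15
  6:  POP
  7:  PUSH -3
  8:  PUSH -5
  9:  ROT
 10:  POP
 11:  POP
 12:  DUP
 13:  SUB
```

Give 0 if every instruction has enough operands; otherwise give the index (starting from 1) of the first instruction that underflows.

4

PUSH -7 : -7
NEG     : 7
NEG     : -7
MOD  — needs 2 operands, stack has 1 → underflow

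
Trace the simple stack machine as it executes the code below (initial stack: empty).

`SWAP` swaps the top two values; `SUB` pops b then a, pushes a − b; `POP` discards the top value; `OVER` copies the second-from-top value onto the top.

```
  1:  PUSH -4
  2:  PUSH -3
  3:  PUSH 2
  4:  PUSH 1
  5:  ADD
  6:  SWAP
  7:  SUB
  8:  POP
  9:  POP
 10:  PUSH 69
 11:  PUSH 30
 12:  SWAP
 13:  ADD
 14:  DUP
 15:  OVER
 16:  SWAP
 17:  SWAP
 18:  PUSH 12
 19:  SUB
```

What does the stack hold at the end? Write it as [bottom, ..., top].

PUSH -4 : [-4]
PUSH -3 : [-4, -3]
PUSH 2  : [-4, -3, 2]
PUSH 1  : [-4, -3, 2, 1]
ADD     : [-4, -3, 3]
SWAP    : [-4, 3, -3]
SUB     : [-4, 6]
POP     : [-4]
POP     : []
PUSH 69 : [69]
PUSH 30 : [69, 30]
SWAP    : [30, 69]
ADD     : [99]
DUP     : [99, 99]
OVER    : [99, 99, 99]
SWAP    : [99, 99, 99]
SWAP    : [99, 99, 99]
PUSH 12 : [99, 99, 99, 12]
SUB     : [99, 99, 87]

[99, 99, 87]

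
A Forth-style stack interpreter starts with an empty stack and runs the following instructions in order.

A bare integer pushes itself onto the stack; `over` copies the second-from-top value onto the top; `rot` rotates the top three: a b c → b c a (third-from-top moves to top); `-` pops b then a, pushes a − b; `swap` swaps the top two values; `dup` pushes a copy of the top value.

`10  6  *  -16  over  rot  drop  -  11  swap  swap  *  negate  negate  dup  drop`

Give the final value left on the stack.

10     -> 10
6      -> 10 6
*      -> 60
-16    -> 60 -16
over   -> 60 -16 60
rot    -> -16 60 60
drop   -> -16 60
-      -> -76
11     -> -76 11
swap   -> 11 -76
swap   -> -76 11
*      -> -836
negate -> 836
negate -> -836
dup    -> -836 -836
drop   -> -836

-836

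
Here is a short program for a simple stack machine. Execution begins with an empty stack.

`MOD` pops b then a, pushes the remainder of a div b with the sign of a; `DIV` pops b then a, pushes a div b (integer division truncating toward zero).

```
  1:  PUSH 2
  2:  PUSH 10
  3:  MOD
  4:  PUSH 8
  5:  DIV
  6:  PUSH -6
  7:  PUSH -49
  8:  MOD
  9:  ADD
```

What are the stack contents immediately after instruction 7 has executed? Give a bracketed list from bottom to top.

PUSH 2   : 2
PUSH 10  : 2 10
MOD      : 2
PUSH 8   : 2 8
DIV      : 0
PUSH -6  : 0 -6
PUSH -49 : 0 -6 -49

[0, -6, -49]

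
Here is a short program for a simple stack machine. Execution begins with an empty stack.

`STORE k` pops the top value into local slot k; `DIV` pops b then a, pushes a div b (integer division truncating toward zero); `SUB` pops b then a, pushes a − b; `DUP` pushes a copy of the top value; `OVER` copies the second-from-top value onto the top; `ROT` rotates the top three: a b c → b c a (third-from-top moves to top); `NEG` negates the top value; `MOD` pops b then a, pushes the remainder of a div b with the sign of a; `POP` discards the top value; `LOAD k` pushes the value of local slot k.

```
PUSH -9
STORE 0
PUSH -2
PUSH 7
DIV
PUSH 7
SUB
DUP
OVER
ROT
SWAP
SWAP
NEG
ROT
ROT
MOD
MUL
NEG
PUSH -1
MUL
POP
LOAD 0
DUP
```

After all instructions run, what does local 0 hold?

-9

PUSH -9 -> [-9]
STORE 0 -> []
PUSH -2 -> [-2]
PUSH 7  -> [-2, 7]
DIV     -> [0]
PUSH 7  -> [0, 7]
SUB     -> [-7]
DUP     -> [-7, -7]
OVER    -> [-7, -7, -7]
ROT     -> [-7, -7, -7]
SWAP    -> [-7, -7, -7]
SWAP    -> [-7, -7, -7]
NEG     -> [-7, -7, 7]
ROT     -> [-7, 7, -7]
ROT     -> [7, -7, -7]
MOD     -> [7, 0]
MUL     -> [0]
NEG     -> [0]
PUSH -1 -> [0, -1]
MUL     -> [0]
POP     -> []
LOAD 0  -> [-9]
DUP     -> [-9, -9]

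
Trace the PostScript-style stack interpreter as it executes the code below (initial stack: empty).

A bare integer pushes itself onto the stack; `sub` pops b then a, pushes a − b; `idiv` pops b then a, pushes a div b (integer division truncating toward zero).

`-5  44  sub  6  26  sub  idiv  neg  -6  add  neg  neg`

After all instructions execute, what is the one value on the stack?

-5    -5
44    -5 44
sub   -49
6     -49 6
26    -49 6 26
sub   -49 -20
idiv  2
neg   -2
-6    -2 -6
add   -8
neg   8
neg   -8

-8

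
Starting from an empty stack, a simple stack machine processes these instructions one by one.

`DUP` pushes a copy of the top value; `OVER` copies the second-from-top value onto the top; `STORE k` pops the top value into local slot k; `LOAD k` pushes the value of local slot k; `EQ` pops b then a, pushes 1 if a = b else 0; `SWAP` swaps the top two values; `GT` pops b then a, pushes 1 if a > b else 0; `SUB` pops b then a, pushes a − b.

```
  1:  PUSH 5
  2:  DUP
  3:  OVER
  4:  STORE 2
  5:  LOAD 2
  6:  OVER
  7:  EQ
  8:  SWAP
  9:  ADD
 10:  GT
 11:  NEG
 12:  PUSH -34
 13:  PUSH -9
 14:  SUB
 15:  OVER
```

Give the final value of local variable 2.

PUSH 5    5
DUP       5 5
OVER      5 5 5
STORE 2   5 5
LOAD 2    5 5 5
OVER      5 5 5 5
EQ        5 5 1
SWAP      5 1 5
ADD       5 6
GT        0
NEG       0
PUSH -34  0 -34
PUSH -9   0 -34 -9
SUB       0 -25
OVER      0 -25 0

5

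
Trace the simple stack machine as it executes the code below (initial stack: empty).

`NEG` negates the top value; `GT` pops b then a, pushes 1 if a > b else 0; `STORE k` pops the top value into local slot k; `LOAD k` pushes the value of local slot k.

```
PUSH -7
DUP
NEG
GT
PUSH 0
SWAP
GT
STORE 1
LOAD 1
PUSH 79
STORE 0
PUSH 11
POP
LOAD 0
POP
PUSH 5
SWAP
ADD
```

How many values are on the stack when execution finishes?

PUSH -7 → [-7]
DUP     → [-7, -7]
NEG     → [-7, 7]
GT      → [0]
PUSH 0  → [0, 0]
SWAP    → [0, 0]
GT      → [0]
STORE 1 → []
LOAD 1  → [0]
PUSH 79 → [0, 79]
STORE 0 → [0]
PUSH 11 → [0, 11]
POP     → [0]
LOAD 0  → [0, 79]
POP     → [0]
PUSH 5  → [0, 5]
SWAP    → [5, 0]
ADD     → [5]

1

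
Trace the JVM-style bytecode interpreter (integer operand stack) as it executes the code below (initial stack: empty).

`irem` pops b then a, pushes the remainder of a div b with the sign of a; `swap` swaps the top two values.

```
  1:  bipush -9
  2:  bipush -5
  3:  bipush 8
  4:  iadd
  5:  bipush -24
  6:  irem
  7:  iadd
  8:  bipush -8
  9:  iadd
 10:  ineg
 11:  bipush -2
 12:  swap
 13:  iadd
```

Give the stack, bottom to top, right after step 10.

bipush -9  -> [-9]
bipush -5  -> [-9, -5]
bipush 8   -> [-9, -5, 8]
iadd       -> [-9, 3]
bipush -24 -> [-9, 3, -24]
irem       -> [-9, 3]
iadd       -> [-6]
bipush -8  -> [-6, -8]
iadd       -> [-14]
ineg       -> [14]

[14]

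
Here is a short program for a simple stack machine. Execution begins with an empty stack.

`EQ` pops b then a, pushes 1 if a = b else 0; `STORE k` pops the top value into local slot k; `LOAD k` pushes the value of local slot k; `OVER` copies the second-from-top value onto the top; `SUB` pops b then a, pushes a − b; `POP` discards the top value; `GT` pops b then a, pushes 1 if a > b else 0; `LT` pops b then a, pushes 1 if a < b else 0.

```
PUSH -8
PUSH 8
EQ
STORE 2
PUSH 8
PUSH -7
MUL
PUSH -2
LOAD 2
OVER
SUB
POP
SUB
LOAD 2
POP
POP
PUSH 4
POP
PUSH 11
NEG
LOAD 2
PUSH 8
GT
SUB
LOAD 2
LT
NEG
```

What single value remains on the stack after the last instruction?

-1

PUSH -8  -8
PUSH 8   -8 8
EQ       0
STORE 2  (empty)
PUSH 8   8
PUSH -7  8 -7
MUL      -56
PUSH -2  -56 -2
LOAD 2   -56 -2 0
OVER     -56 -2 0 -2
SUB      -56 -2 2
POP      -56 -2
SUB      -54
LOAD 2   -54 0
POP      -54
POP      (empty)
PUSH 4   4
POP      (empty)
PUSH 11  11
NEG      -11
LOAD 2   -11 0
PUSH 8   -11 0 8
GT       -11 0
SUB      -11
LOAD 2   -11 0
LT       1
NEG      -1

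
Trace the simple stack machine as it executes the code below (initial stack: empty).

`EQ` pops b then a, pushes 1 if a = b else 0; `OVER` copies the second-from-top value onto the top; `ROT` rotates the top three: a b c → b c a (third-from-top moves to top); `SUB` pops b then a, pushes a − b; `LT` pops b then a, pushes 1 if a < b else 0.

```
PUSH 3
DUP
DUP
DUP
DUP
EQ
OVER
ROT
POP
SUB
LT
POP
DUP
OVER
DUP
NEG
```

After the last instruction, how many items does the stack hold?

PUSH 3 → [3]
DUP    → [3, 3]
DUP    → [3, 3, 3]
DUP    → [3, 3, 3, 3]
DUP    → [3, 3, 3, 3, 3]
EQ     → [3, 3, 3, 1]
OVER   → [3, 3, 3, 1, 3]
ROT    → [3, 3, 1, 3, 3]
POP    → [3, 3, 1, 3]
SUB    → [3, 3, -2]
LT     → [3, 0]
POP    → [3]
DUP    → [3, 3]
OVER   → [3, 3, 3]
DUP    → [3, 3, 3, 3]
NEG    → [3, 3, 3, -3]

4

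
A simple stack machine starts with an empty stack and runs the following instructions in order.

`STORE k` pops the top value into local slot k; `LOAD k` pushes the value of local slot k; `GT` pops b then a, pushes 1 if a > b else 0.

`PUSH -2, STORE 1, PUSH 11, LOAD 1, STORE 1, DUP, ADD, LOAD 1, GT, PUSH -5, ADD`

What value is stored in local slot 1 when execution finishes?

PUSH -2 → -2
STORE 1 → (empty)
PUSH 11 → 11
LOAD 1  → 11 -2
STORE 1 → 11
DUP     → 11 11
ADD     → 22
LOAD 1  → 22 -2
GT      → 1
PUSH -5 → 1 -5
ADD     → -4

-2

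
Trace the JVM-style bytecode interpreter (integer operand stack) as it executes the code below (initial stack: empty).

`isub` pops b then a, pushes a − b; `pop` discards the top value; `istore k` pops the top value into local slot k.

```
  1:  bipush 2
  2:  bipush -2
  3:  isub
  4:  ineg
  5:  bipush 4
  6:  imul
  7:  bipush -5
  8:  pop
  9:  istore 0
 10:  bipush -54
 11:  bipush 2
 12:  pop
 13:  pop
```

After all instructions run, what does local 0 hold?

-16

bipush 2   : [2]
bipush -2  : [2, -2]
isub       : [4]
ineg       : [-4]
bipush 4   : [-4, 4]
imul       : [-16]
bipush -5  : [-16, -5]
pop        : [-16]
istore 0   : []
bipush -54 : [-54]
bipush 2   : [-54, 2]
pop        : [-54]
pop        : []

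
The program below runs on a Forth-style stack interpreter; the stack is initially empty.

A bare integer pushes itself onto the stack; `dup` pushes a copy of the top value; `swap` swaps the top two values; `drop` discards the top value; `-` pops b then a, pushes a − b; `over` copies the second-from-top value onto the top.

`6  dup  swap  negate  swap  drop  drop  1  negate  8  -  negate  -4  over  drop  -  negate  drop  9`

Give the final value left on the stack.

6      -> [6]
dup    -> [6, 6]
swap   -> [6, 6]
negate -> [6, -6]
swap   -> [-6, 6]
drop   -> [-6]
drop   -> []
1      -> [1]
negate -> [-1]
8      -> [-1, 8]
-      -> [-9]
negate -> [9]
-4     -> [9, -4]
over   -> [9, -4, 9]
drop   -> [9, -4]
-      -> [13]
negate -> [-13]
drop   -> []
9      -> [9]

9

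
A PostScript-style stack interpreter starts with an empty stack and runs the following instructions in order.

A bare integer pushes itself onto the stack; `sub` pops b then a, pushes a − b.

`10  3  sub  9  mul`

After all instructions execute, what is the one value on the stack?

63

10   [10]
3    [10, 3]
sub  [7]
9    [7, 9]
mul  [63]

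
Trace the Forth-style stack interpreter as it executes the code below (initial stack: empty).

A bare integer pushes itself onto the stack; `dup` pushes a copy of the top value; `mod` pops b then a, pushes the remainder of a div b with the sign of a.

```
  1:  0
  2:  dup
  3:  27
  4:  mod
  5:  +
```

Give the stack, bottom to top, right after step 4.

[0, 0]

0   : [0]
dup : [0, 0]
27  : [0, 0, 27]
mod : [0, 0]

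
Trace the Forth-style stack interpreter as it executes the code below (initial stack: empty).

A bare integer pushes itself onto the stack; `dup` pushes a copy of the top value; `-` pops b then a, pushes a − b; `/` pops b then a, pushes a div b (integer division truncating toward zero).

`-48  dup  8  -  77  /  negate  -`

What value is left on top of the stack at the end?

-48

-48     -48
dup     -48 -48
8       -48 -48 8
-       -48 -56
77      -48 -56 77
/       -48 0
negate  -48 0
-       -48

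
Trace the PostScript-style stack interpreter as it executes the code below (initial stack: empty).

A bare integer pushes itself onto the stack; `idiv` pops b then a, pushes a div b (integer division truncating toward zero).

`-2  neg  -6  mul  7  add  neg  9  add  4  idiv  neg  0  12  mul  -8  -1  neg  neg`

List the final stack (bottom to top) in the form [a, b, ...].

-2   → [-2]
neg  → [2]
-6   → [2, -6]
mul  → [-12]
7    → [-12, 7]
add  → [-5]
neg  → [5]
9    → [5, 9]
add  → [14]
4    → [14, 4]
idiv → [3]
neg  → [-3]
0    → [-3, 0]
12   → [-3, 0, 12]
mul  → [-3, 0]
-8   → [-3, 0, -8]
-1   → [-3, 0, -8, -1]
neg  → [-3, 0, -8, 1]
neg  → [-3, 0, -8, -1]

[-3, 0, -8, -1]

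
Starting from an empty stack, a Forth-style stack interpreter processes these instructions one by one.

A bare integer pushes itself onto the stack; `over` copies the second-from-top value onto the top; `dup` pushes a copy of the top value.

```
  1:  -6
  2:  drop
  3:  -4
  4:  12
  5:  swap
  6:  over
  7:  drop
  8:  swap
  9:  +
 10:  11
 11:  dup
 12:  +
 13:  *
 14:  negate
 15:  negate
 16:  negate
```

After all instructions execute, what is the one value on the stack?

-176

-6     : -6
drop   : (empty)
-4     : -4
12     : -4 12
swap   : 12 -4
over   : 12 -4 12
drop   : 12 -4
swap   : -4 12
+      : 8
11     : 8 11
dup    : 8 11 11
+      : 8 22
*      : 176
negate : -176
negate : 176
negate : -176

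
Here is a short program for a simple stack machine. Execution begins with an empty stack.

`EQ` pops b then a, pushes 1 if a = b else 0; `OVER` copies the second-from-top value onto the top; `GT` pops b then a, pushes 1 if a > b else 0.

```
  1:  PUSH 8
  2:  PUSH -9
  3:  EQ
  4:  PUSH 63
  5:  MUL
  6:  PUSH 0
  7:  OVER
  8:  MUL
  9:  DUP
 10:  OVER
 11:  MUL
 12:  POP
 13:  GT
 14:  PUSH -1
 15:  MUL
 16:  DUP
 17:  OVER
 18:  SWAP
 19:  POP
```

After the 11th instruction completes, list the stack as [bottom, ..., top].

PUSH 8   8
PUSH -9  8 -9
EQ       0
PUSH 63  0 63
MUL      0
PUSH 0   0 0
OVER     0 0 0
MUL      0 0
DUP      0 0 0
OVER     0 0 0 0
MUL      0 0 0

[0, 0, 0]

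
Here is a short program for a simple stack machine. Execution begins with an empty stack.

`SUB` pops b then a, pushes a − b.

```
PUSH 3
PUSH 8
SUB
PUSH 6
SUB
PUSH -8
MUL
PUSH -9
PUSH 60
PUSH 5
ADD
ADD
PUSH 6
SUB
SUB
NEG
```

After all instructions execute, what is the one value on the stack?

PUSH 3  -> 3
PUSH 8  -> 3 8
SUB     -> -5
PUSH 6  -> -5 6
SUB     -> -11
PUSH -8 -> -11 -8
MUL     -> 88
PUSH -9 -> 88 -9
PUSH 60 -> 88 -9 60
PUSH 5  -> 88 -9 60 5
ADD     -> 88 -9 65
ADD     -> 88 56
PUSH 6  -> 88 56 6
SUB     -> 88 50
SUB     -> 38
NEG     -> -38

-38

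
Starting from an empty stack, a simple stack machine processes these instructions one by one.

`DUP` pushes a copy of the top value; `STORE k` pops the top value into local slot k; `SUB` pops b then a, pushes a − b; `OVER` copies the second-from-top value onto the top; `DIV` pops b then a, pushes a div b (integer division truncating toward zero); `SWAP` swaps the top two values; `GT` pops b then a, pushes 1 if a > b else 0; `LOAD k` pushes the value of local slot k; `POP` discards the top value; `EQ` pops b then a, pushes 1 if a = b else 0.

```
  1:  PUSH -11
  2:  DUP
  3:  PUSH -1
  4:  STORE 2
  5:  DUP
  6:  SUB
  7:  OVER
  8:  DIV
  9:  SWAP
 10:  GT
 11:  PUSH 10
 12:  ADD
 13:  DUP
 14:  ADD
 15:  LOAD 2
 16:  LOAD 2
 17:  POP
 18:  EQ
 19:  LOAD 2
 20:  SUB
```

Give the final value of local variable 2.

-1

PUSH -11 : -11
DUP      : -11 -11
PUSH -1  : -11 -11 -1
STORE 2  : -11 -11
DUP      : -11 -11 -11
SUB      : -11 0
OVER     : -11 0 -11
DIV      : -11 0
SWAP     : 0 -11
GT       : 1
PUSH 10  : 1 10
ADD      : 11
DUP      : 11 11
ADD      : 22
LOAD 2   : 22 -1
LOAD 2   : 22 -1 -1
POP      : 22 -1
EQ       : 0
LOAD 2   : 0 -1
SUB      : 1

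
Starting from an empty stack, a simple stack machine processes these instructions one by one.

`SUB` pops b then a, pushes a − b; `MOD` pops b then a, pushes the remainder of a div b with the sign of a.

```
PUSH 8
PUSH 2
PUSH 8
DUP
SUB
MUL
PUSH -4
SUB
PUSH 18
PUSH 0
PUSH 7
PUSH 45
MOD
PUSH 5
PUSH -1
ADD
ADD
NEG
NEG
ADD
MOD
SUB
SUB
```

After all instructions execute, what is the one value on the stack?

11

PUSH 8  : [8]
PUSH 2  : [8, 2]
PUSH 8  : [8, 2, 8]
DUP     : [8, 2, 8, 8]
SUB     : [8, 2, 0]
MUL     : [8, 0]
PUSH -4 : [8, 0, -4]
SUB     : [8, 4]
PUSH 18 : [8, 4, 18]
PUSH 0  : [8, 4, 18, 0]
PUSH 7  : [8, 4, 18, 0, 7]
PUSH 45 : [8, 4, 18, 0, 7, 45]
MOD     : [8, 4, 18, 0, 7]
PUSH 5  : [8, 4, 18, 0, 7, 5]
PUSH -1 : [8, 4, 18, 0, 7, 5, -1]
ADD     : [8, 4, 18, 0, 7, 4]
ADD     : [8, 4, 18, 0, 11]
NEG     : [8, 4, 18, 0, -11]
NEG     : [8, 4, 18, 0, 11]
ADD     : [8, 4, 18, 11]
MOD     : [8, 4, 7]
SUB     : [8, -3]
SUB     : [11]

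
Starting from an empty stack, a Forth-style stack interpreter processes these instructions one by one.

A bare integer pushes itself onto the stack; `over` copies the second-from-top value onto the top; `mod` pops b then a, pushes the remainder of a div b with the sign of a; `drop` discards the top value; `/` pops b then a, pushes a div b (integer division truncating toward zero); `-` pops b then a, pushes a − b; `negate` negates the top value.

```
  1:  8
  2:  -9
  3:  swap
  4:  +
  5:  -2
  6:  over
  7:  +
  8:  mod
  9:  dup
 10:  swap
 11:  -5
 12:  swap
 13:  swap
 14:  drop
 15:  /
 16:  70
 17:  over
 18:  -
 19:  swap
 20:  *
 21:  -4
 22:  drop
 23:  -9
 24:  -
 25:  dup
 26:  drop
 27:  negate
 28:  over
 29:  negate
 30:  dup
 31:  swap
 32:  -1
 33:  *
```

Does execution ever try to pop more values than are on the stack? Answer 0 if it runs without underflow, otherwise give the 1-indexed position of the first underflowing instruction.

8      → [8]
-9     → [8, -9]
swap   → [-9, 8]
+      → [-1]
-2     → [-1, -2]
over   → [-1, -2, -1]
+      → [-1, -3]
mod    → [-1]
dup    → [-1, -1]
swap   → [-1, -1]
-5     → [-1, -1, -5]
swap   → [-1, -5, -1]
swap   → [-1, -1, -5]
drop   → [-1, -1]
/      → [1]
70     → [1, 70]
over   → [1, 70, 1]
-      → [1, 69]
swap   → [69, 1]
*      → [69]
-4     → [69, -4]
drop   → [69]
-9     → [69, -9]
-      → [78]
dup    → [78, 78]
drop   → [78]
negate → [-78]
over  — needs 2 operands, stack has 1 → underflow

28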